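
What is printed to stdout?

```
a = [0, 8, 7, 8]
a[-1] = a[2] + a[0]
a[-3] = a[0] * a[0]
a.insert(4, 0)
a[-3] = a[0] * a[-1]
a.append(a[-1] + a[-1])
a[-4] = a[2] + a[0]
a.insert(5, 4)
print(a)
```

[0, 0, 0, 7, 0, 4, 0]

a[-1] = a[2]+a[0] = 7+0 = 7 → [0, 8, 7, 7]
a[-3] = a[0]*a[0] = 0*0 = 0 → [0, 0, 7, 7]
insert 0 at 4 → [0, 0, 7, 7, 0]
a[-3] = a[0]*a[-1] = 0*0 = 0 → [0, 0, 0, 7, 0]
append a[-1]+a[-1] = 0+0 = 0 → [0, 0, 0, 7, 0, 0]
a[-4] = a[2]+a[0] = 0+0 = 0 → [0, 0, 0, 7, 0, 0]
insert 4 at 5 → [0, 0, 0, 7, 0, 4, 0]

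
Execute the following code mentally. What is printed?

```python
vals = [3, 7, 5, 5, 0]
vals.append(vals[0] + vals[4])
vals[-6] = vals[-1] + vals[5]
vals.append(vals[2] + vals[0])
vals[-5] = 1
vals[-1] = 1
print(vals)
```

[6, 7, 1, 5, 0, 3, 1]

append vals[0]+vals[4] = 3+0 = 3 → [3, 7, 5, 5, 0, 3]
vals[-6] = vals[-1]+vals[5] = 3+3 = 6 → [6, 7, 5, 5, 0, 3]
append vals[2]+vals[0] = 5+6 = 11 → [6, 7, 5, 5, 0, 3, 11]
vals[-5] = 1 → [6, 7, 1, 5, 0, 3, 11]
vals[-1] = 1 → [6, 7, 1, 5, 0, 3, 1]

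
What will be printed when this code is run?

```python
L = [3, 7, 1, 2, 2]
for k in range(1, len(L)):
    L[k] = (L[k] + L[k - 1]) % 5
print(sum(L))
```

7

k=1: L[1] = (7+3)%5 = 0 → [3, 0, 1, 2, 2]
k=2: L[2] = (1+0)%5 = 1 → [3, 0, 1, 2, 2]
k=3: L[3] = (2+1)%5 = 3 → [3, 0, 1, 3, 2]
k=4: L[4] = (2+3)%5 = 0 → [3, 0, 1, 3, 0]
sum = 7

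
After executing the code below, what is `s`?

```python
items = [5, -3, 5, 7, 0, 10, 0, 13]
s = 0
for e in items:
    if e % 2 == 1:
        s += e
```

27

e=5: odd, s = 0+5 = 5
e=-3: odd, s = 5+(-3) = 2
e=5: odd, s = 2+5 = 7
e=7: odd, s = 7+7 = 14
e=0: not odd
e=10: not odd
e=0: not odd
e=13: odd, s = 14+13 = 27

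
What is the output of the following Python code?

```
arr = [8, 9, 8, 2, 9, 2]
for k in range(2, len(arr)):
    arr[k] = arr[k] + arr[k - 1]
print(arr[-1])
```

k=2: arr[2] = 8+9 = 17 → [8, 9, 17, 2, 9, 2]
k=3: arr[3] = 2+17 = 19 → [8, 9, 17, 19, 9, 2]
k=4: arr[4] = 9+19 = 28 → [8, 9, 17, 19, 28, 2]
k=5: arr[5] = 2+28 = 30 → [8, 9, 17, 19, 28, 30]

30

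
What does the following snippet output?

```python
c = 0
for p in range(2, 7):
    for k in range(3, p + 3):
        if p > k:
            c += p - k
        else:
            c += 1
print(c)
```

24

p=2,k=3: not 2>3, c = 0+1 = 1
p=2,k=4: not 2>4, c = 1+1 = 2
p=3,k=3: not 3>3, c = 2+1 = 3
p=3,k=4: not 3>4, c = 3+1 = 4
p=3,k=5: not 3>5, c = 4+1 = 5
p=4,k=3: 4>3, c = 5+1 = 6
p=4,k=4: not 4>4, c = 6+1 = 7
p=4,k=5: not 4>5, c = 7+1 = 8
p=4,k=6: not 4>6, c = 8+1 = 9
p=5,k=3: 5>3, c = 9+2 = 11
p=5,k=4: 5>4, c = 11+1 = 12
p=5,k=5: not 5>5, c = 12+1 = 13
p=5,k=6: not 5>6, c = 13+1 = 14
p=5,k=7: not 5>7, c = 14+1 = 15
p=6,k=3: 6>3, c = 15+3 = 18
p=6,k=4: 6>4, c = 18+2 = 20
p=6,k=5: 6>5, c = 20+1 = 21
p=6,k=6: not 6>6, c = 21+1 = 22
p=6,k=7: not 6>7, c = 22+1 = 23
p=6,k=8: not 6>8, c = 23+1 = 24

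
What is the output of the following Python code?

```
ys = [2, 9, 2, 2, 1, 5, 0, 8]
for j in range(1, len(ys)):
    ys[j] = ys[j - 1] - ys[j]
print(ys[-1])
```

j=1: ys[1] = 2-9 = -7 → [2, -7, 2, 2, 1, 5, 0, 8]
j=2: ys[2] = (-7)-2 = -9 → [2, -7, -9, 2, 1, 5, 0, 8]
j=3: ys[3] = (-9)-2 = -11 → [2, -7, -9, -11, 1, 5, 0, 8]
j=4: ys[4] = (-11)-1 = -12 → [2, -7, -9, -11, -12, 5, 0, 8]
j=5: ys[5] = (-12)-5 = -17 → [2, -7, -9, -11, -12, -17, 0, 8]
j=6: ys[6] = (-17)-0 = -17 → [2, -7, -9, -11, -12, -17, -17, 8]
j=7: ys[7] = (-17)-8 = -25 → [2, -7, -9, -11, -12, -17, -17, -25]

-25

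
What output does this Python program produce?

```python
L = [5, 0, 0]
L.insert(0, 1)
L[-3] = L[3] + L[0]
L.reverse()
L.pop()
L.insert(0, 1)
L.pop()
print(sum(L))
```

insert 1 at 0 → [1, 5, 0, 0]
L[-3] = L[3]+L[0] = 0+1 = 1 → [1, 1, 0, 0]
reverse → [0, 0, 1, 1]
pop() removes 1 → [0, 0, 1]
insert 1 at 0 → [1, 0, 0, 1]
pop() removes 1 → [1, 0, 0]
sum = 1

1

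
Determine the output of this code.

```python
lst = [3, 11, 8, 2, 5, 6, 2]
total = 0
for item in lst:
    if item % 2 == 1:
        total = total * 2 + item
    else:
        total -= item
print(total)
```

11

item=3: odd, total = 0*2+3 = 3
item=11: odd, total = 3*2+11 = 17
item=8: not odd, total = 17-8 = 9
item=2: not odd, total = 9-2 = 7
item=5: odd, total = 7*2+5 = 19
item=6: not odd, total = 19-6 = 13
item=2: not odd, total = 13-2 = 11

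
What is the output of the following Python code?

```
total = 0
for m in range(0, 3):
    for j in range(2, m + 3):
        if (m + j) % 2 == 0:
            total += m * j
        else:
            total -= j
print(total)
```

m=0,j=2: even sum, total = 0+0 = 0
m=1,j=2: odd sum, total = 0-2 = -2
m=1,j=3: even sum, total = (-2)+3 = 1
m=2,j=2: even sum, total = 1+4 = 5
m=2,j=3: odd sum, total = 5-3 = 2
m=2,j=4: even sum, total = 2+8 = 10

10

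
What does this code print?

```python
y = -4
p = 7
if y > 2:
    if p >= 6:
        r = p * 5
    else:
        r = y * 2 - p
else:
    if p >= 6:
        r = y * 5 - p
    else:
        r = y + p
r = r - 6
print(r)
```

-33

y=-4, p=7
y > 2 is False; p >= 6 is True
→ r = y * 5 - p = -27
r = (-27)-6 = -33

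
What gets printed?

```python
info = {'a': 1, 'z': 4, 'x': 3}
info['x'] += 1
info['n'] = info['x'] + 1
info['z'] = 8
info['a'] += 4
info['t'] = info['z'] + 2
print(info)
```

{'a': 5, 'z': 8, 'x': 4, 'n': 5, 't': 10}

info['x'] = 3+1 = 4 → {'a': 1, 'z': 4, 'x': 4}
info['n'] = info['x']+1 = 5 → {'a': 1, 'z': 4, 'x': 4, 'n': 5}
info['z'] = 8 → {'a': 1, 'z': 8, 'x': 4, 'n': 5}
info['a'] = 1+4 = 5 → {'a': 5, 'z': 8, 'x': 4, 'n': 5}
info['t'] = info['z']+2 = 10 → {'a': 5, 'z': 8, 'x': 4, 'n': 5, 't': 10}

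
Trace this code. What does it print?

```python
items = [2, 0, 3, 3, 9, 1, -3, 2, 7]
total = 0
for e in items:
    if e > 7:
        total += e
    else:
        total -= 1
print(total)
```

e=2: not >7, total = 0-1 = -1
e=0: not >7, total = (-1)-1 = -2
e=3: not >7, total = (-2)-1 = -3
e=3: not >7, total = (-3)-1 = -4
e=9: >7, total = (-4)+9 = 5
e=1: not >7, total = 5-1 = 4
e=-3: not >7, total = 4-1 = 3
e=2: not >7, total = 3-1 = 2
e=7: not >7, total = 2-1 = 1

1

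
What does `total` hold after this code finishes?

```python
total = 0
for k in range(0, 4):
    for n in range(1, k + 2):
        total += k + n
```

40

k=0,n=1: total = 0+1 = 1
k=1,n=1: total = 1+2 = 3
k=1,n=2: total = 3+3 = 6
k=2,n=1: total = 6+3 = 9
k=2,n=2: total = 9+4 = 13
k=2,n=3: total = 13+5 = 18
k=3,n=1: total = 18+4 = 22
k=3,n=2: total = 22+5 = 27
k=3,n=3: total = 27+6 = 33
k=3,n=4: total = 33+7 = 40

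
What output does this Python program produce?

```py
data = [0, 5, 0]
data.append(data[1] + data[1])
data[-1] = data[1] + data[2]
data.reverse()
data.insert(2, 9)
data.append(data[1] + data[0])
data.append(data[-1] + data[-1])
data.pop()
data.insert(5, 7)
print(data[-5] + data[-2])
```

16

append data[1]+data[1] = 5+5 = 10 → [0, 5, 0, 10]
data[-1] = data[1]+data[2] = 5+0 = 5 → [0, 5, 0, 5]
reverse → [5, 0, 5, 0]
insert 9 at 2 → [5, 0, 9, 5, 0]
append data[1]+data[0] = 0+5 = 5 → [5, 0, 9, 5, 0, 5]
append data[-1]+data[-1] = 5+5 = 10 → [5, 0, 9, 5, 0, 5, 10]
pop() removes 10 → [5, 0, 9, 5, 0, 5]
insert 7 at 5 → [5, 0, 9, 5, 0, 7, 5]
data[-5]+data[-2] = 9+7 = 16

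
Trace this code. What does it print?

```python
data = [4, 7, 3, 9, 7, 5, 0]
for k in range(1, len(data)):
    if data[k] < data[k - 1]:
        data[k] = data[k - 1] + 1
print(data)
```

[4, 7, 8, 9, 10, 11, 12]

k=1: 7>=4, unchanged → [4, 7, 3, 9, 7, 5, 0]
k=2: 3<7, data[2] = 7+1 = 8 → [4, 7, 8, 9, 7, 5, 0]
k=3: 9>=8, unchanged → [4, 7, 8, 9, 7, 5, 0]
k=4: 7<9, data[4] = 9+1 = 10 → [4, 7, 8, 9, 10, 5, 0]
k=5: 5<10, data[5] = 10+1 = 11 → [4, 7, 8, 9, 10, 11, 0]
k=6: 0<11, data[6] = 11+1 = 12 → [4, 7, 8, 9, 10, 11, 12]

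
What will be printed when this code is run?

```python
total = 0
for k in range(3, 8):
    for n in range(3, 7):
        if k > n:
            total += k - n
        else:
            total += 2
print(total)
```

40

k=3,n=3: not 3>3, total = 0+2 = 2
k=3,n=4: not 3>4, total = 2+2 = 4
k=3,n=5: not 3>5, total = 4+2 = 6
k=3,n=6: not 3>6, total = 6+2 = 8
k=4,n=3: 4>3, total = 8+1 = 9
k=4,n=4: not 4>4, total = 9+2 = 11
k=4,n=5: not 4>5, total = 11+2 = 13
k=4,n=6: not 4>6, total = 13+2 = 15
k=5,n=3: 5>3, total = 15+2 = 17
k=5,n=4: 5>4, total = 17+1 = 18
k=5,n=5: not 5>5, total = 18+2 = 20
k=5,n=6: not 5>6, total = 20+2 = 22
k=6,n=3: 6>3, total = 22+3 = 25
k=6,n=4: 6>4, total = 25+2 = 27
k=6,n=5: 6>5, total = 27+1 = 28
k=6,n=6: not 6>6, total = 28+2 = 30
k=7,n=3: 7>3, total = 30+4 = 34
k=7,n=4: 7>4, total = 34+3 = 37
k=7,n=5: 7>5, total = 37+2 = 39
k=7,n=6: 7>6, total = 39+1 = 40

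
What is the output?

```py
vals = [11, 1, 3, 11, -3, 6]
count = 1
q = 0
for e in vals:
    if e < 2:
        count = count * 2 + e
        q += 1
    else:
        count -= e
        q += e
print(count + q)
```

e=11: not <2, count = 1-11 = -10; q=11
e=1: <2, count = (-10)*2+1 = -19; q=12
e=3: not <2, count = (-19)-3 = -22; q=15
e=11: not <2, count = (-22)-11 = -33; q=26
e=-3: <2, count = (-33)*2+(-3) = -69; q=27
e=6: not <2, count = (-69)-6 = -75; q=33
count+q = (-75)+33 = -42

-42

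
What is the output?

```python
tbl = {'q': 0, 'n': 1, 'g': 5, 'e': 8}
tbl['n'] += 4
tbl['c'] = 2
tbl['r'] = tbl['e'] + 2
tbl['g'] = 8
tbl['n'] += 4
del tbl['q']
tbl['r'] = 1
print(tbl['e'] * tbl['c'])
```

16

tbl['n'] = 1+4 = 5 → {'q': 0, 'n': 5, 'g': 5, 'e': 8}
tbl['c'] = 2 → {'q': 0, 'n': 5, 'g': 5, 'e': 8, 'c': 2}
tbl['r'] = tbl['e']+2 = 10 → {'q': 0, 'n': 5, 'g': 5, 'e': 8, 'c': 2, 'r': 10}
tbl['g'] = 8 → {'q': 0, 'n': 5, 'g': 8, 'e': 8, 'c': 2, 'r': 10}
tbl['n'] = 5+4 = 9 → {'q': 0, 'n': 9, 'g': 8, 'e': 8, 'c': 2, 'r': 10}
del 'q' → {'n': 9, 'g': 8, 'e': 8, 'c': 2, 'r': 10}
tbl['r'] = 1 → {'n': 9, 'g': 8, 'e': 8, 'c': 2, 'r': 1}
tbl['e']*tbl['c'] = 8*2 = 16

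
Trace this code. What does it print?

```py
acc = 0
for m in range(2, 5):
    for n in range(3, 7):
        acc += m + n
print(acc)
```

m=2,n=3: acc = 0+5 = 5
m=2,n=4: acc = 5+6 = 11
m=2,n=5: acc = 11+7 = 18
m=2,n=6: acc = 18+8 = 26
m=3,n=3: acc = 26+6 = 32
m=3,n=4: acc = 32+7 = 39
m=3,n=5: acc = 39+8 = 47
m=3,n=6: acc = 47+9 = 56
m=4,n=3: acc = 56+7 = 63
m=4,n=4: acc = 63+8 = 71
m=4,n=5: acc = 71+9 = 80
m=4,n=6: acc = 80+10 = 90

90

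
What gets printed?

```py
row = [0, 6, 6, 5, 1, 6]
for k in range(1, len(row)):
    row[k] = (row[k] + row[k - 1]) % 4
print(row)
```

[0, 2, 0, 1, 2, 0]

k=1: row[1] = (6+0)%4 = 2 → [0, 2, 6, 5, 1, 6]
k=2: row[2] = (6+2)%4 = 0 → [0, 2, 0, 5, 1, 6]
k=3: row[3] = (5+0)%4 = 1 → [0, 2, 0, 1, 1, 6]
k=4: row[4] = (1+1)%4 = 2 → [0, 2, 0, 1, 2, 6]
k=5: row[5] = (6+2)%4 = 0 → [0, 2, 0, 1, 2, 0]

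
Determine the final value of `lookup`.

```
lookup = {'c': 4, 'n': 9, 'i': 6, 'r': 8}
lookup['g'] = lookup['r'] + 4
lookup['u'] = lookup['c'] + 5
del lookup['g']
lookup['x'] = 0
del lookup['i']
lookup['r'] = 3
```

{'c': 4, 'n': 9, 'r': 3, 'u': 9, 'x': 0}

lookup['g'] = lookup['r']+4 = 12 → {'c': 4, 'n': 9, 'i': 6, 'r': 8, 'g': 12}
lookup['u'] = lookup['c']+5 = 9 → {'c': 4, 'n': 9, 'i': 6, 'r': 8, 'g': 12, 'u': 9}
del 'g' → {'c': 4, 'n': 9, 'i': 6, 'r': 8, 'u': 9}
lookup['x'] = 0 → {'c': 4, 'n': 9, 'i': 6, 'r': 8, 'u': 9, 'x': 0}
del 'i' → {'c': 4, 'n': 9, 'r': 8, 'u': 9, 'x': 0}
lookup['r'] = 3 → {'c': 4, 'n': 9, 'r': 3, 'u': 9, 'x': 0}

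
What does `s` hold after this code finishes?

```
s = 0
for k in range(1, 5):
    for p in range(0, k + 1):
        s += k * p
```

k=1,p=0: s = 0+0 = 0
k=1,p=1: s = 0+1 = 1
k=2,p=0: s = 1+0 = 1
k=2,p=1: s = 1+2 = 3
k=2,p=2: s = 3+4 = 7
k=3,p=0: s = 7+0 = 7
k=3,p=1: s = 7+3 = 10
k=3,p=2: s = 10+6 = 16
k=3,p=3: s = 16+9 = 25
k=4,p=0: s = 25+0 = 25
k=4,p=1: s = 25+4 = 29
k=4,p=2: s = 29+8 = 37
k=4,p=3: s = 37+12 = 49
k=4,p=4: s = 49+16 = 65

65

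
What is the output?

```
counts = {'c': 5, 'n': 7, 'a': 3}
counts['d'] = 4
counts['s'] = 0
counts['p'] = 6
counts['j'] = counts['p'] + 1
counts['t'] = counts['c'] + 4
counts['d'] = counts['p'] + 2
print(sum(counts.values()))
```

counts['d'] = 4 → {'c': 5, 'n': 7, 'a': 3, 'd': 4}
counts['s'] = 0 → {'c': 5, 'n': 7, 'a': 3, 'd': 4, 's': 0}
counts['p'] = 6 → {'c': 5, 'n': 7, 'a': 3, 'd': 4, 's': 0, 'p': 6}
counts['j'] = counts['p']+1 = 7 → {'c': 5, 'n': 7, 'a': 3, 'd': 4, 's': 0, 'p': 6, 'j': 7}
counts['t'] = counts['c']+4 = 9 → {'c': 5, 'n': 7, 'a': 3, 'd': 4, 's': 0, 'p': 6, 'j': 7, 't': 9}
counts['d'] = counts['p']+2 = 8 → {'c': 5, 'n': 7, 'a': 3, 'd': 8, 's': 0, 'p': 6, 'j': 7, 't': 9}
sum of values = 45

45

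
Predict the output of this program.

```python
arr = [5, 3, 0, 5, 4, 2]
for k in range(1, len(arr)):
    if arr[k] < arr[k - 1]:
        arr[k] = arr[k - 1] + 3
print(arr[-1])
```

20

k=1: 3<5, arr[1] = 5+3 = 8 → [5, 8, 0, 5, 4, 2]
k=2: 0<8, arr[2] = 8+3 = 11 → [5, 8, 11, 5, 4, 2]
k=3: 5<11, arr[3] = 11+3 = 14 → [5, 8, 11, 14, 4, 2]
k=4: 4<14, arr[4] = 14+3 = 17 → [5, 8, 11, 14, 17, 2]
k=5: 2<17, arr[5] = 17+3 = 20 → [5, 8, 11, 14, 17, 20]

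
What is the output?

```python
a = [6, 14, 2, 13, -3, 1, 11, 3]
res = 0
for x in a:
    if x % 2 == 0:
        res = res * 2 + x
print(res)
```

x=6: even, res = 0*2+6 = 6
x=14: even, res = 6*2+14 = 26
x=2: even, res = 26*2+2 = 54
x=13: not even
x=-3: not even
x=1: not even
x=11: not even
x=3: not even

54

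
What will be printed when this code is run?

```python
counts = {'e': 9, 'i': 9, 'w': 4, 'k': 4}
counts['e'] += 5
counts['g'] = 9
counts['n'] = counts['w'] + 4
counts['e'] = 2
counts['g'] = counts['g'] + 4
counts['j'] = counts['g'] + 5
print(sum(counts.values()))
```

counts['e'] = 9+5 = 14 → {'e': 14, 'i': 9, 'w': 4, 'k': 4}
counts['g'] = 9 → {'e': 14, 'i': 9, 'w': 4, 'k': 4, 'g': 9}
counts['n'] = counts['w']+4 = 8 → {'e': 14, 'i': 9, 'w': 4, 'k': 4, 'g': 9, 'n': 8}
counts['e'] = 2 → {'e': 2, 'i': 9, 'w': 4, 'k': 4, 'g': 9, 'n': 8}
counts['g'] = counts['g']+4 = 13 → {'e': 2, 'i': 9, 'w': 4, 'k': 4, 'g': 13, 'n': 8}
counts['j'] = counts['g']+5 = 18 → {'e': 2, 'i': 9, 'w': 4, 'k': 4, 'g': 13, 'n': 8, 'j': 18}
sum of values = 58

58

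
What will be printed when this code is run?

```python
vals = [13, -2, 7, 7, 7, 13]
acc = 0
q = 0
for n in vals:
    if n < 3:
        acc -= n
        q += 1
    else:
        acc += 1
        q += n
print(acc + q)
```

55

n=13: not <3, acc = 0+1 = 1; q=13
n=-2: <3, acc = 1-(-2) = 3; q=14
n=7: not <3, acc = 3+1 = 4; q=21
n=7: not <3, acc = 4+1 = 5; q=28
n=7: not <3, acc = 5+1 = 6; q=35
n=13: not <3, acc = 6+1 = 7; q=48
acc+q = 7+48 = 55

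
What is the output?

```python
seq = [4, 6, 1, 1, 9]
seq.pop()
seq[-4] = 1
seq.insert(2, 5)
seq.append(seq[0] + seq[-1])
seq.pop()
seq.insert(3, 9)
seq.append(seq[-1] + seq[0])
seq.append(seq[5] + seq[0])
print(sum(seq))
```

27

pop() removes 9 → [4, 6, 1, 1]
seq[-4] = 1 → [1, 6, 1, 1]
insert 5 at 2 → [1, 6, 5, 1, 1]
append seq[0]+seq[-1] = 1+1 = 2 → [1, 6, 5, 1, 1, 2]
pop() removes 2 → [1, 6, 5, 1, 1]
insert 9 at 3 → [1, 6, 5, 9, 1, 1]
append seq[-1]+seq[0] = 1+1 = 2 → [1, 6, 5, 9, 1, 1, 2]
append seq[5]+seq[0] = 1+1 = 2 → [1, 6, 5, 9, 1, 1, 2, 2]
sum = 27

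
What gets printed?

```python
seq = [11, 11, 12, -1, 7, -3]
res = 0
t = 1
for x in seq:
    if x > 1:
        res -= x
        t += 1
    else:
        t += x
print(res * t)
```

x=11: >1, res = 0-11 = -11; t=2
x=11: >1, res = (-11)-11 = -22; t=3
x=12: >1, res = (-22)-12 = -34; t=4
x=-1: not >1; t=3
x=7: >1, res = (-34)-7 = -41; t=4
x=-3: not >1; t=1
res*t = (-41)*1 = -41

-41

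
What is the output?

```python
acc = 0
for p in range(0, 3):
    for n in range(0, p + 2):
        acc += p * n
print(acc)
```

p=0,n=0: acc = 0+0 = 0
p=0,n=1: acc = 0+0 = 0
p=1,n=0: acc = 0+0 = 0
p=1,n=1: acc = 0+1 = 1
p=1,n=2: acc = 1+2 = 3
p=2,n=0: acc = 3+0 = 3
p=2,n=1: acc = 3+2 = 5
p=2,n=2: acc = 5+4 = 9
p=2,n=3: acc = 9+6 = 15

15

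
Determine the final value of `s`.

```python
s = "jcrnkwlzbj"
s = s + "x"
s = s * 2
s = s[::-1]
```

+ 'x' → 'jcrnkwlzbjx'
repeat ×2 → 'jcrnkwlzbjxjcrnkwlzbjx'
reverse → 'xjbzlwknrcjxjbzlwknrcj'

'xjbzlwknrcjxjbzlwknrcj'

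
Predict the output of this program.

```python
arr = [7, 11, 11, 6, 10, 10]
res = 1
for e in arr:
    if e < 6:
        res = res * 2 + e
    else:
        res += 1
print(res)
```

7

e=7: not <6, res = 1+1 = 2
e=11: not <6, res = 2+1 = 3
e=11: not <6, res = 3+1 = 4
e=6: not <6, res = 4+1 = 5
e=10: not <6, res = 5+1 = 6
e=10: not <6, res = 6+1 = 7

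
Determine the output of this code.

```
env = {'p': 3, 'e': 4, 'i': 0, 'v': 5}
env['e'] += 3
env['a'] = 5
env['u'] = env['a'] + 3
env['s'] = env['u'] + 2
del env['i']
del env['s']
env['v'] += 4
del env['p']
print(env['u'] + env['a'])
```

13

env['e'] = 4+3 = 7 → {'p': 3, 'e': 7, 'i': 0, 'v': 5}
env['a'] = 5 → {'p': 3, 'e': 7, 'i': 0, 'v': 5, 'a': 5}
env['u'] = env['a']+3 = 8 → {'p': 3, 'e': 7, 'i': 0, 'v': 5, 'a': 5, 'u': 8}
env['s'] = env['u']+2 = 10 → {'p': 3, 'e': 7, 'i': 0, 'v': 5, 'a': 5, 'u': 8, 's': 10}
del 'i' → {'p': 3, 'e': 7, 'v': 5, 'a': 5, 'u': 8, 's': 10}
del 's' → {'p': 3, 'e': 7, 'v': 5, 'a': 5, 'u': 8}
env['v'] = 5+4 = 9 → {'p': 3, 'e': 7, 'v': 9, 'a': 5, 'u': 8}
del 'p' → {'e': 7, 'v': 9, 'a': 5, 'u': 8}
env['u']+env['a'] = 8+5 = 13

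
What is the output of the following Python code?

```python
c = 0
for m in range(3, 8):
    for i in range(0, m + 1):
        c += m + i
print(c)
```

240

m=3,i=0: c = 0+3 = 3
m=3,i=1: c = 3+4 = 7
m=3,i=2: c = 7+5 = 12
m=3,i=3: c = 12+6 = 18
m=4,i=0: c = 18+4 = 22
m=4,i=1: c = 22+5 = 27
m=4,i=2: c = 27+6 = 33
m=4,i=3: c = 33+7 = 40
m=4,i=4: c = 40+8 = 48
m=5,i=0: c = 48+5 = 53
m=5,i=1: c = 53+6 = 59
m=5,i=2: c = 59+7 = 66
m=5,i=3: c = 66+8 = 74
m=5,i=4: c = 74+9 = 83
m=5,i=5: c = 83+10 = 93
m=6,i=0: c = 93+6 = 99
m=6,i=1: c = 99+7 = 106
m=6,i=2: c = 106+8 = 114
m=6,i=3: c = 114+9 = 123
m=6,i=4: c = 123+10 = 133
m=6,i=5: c = 133+11 = 144
m=6,i=6: c = 144+12 = 156
m=7,i=0: c = 156+7 = 163
m=7,i=1: c = 163+8 = 171
m=7,i=2: c = 171+9 = 180
m=7,i=3: c = 180+10 = 190
m=7,i=4: c = 190+11 = 201
m=7,i=5: c = 201+12 = 213
m=7,i=6: c = 213+13 = 226
m=7,i=7: c = 226+14 = 240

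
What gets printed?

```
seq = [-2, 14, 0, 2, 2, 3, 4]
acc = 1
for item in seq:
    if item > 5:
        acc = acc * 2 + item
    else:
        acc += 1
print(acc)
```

item=-2: not >5, acc = 1+1 = 2
item=14: >5, acc = 2*2+14 = 18
item=0: not >5, acc = 18+1 = 19
item=2: not >5, acc = 19+1 = 20
item=2: not >5, acc = 20+1 = 21
item=3: not >5, acc = 21+1 = 22
item=4: not >5, acc = 22+1 = 23

23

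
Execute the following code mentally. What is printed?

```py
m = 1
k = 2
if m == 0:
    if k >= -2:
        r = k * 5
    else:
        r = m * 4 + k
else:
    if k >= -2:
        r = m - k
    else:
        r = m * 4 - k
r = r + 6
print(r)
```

m=1, k=2
m == 0 is False; k >= -2 is True
→ r = m - k = -1
r = (-1)+6 = 5

5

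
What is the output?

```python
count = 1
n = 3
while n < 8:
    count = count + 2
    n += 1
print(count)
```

n=3: count = 1+2 = 3
n=4: count = 3+2 = 5
n=5: count = 5+2 = 7
n=6: count = 7+2 = 9
n=7: count = 9+2 = 11

11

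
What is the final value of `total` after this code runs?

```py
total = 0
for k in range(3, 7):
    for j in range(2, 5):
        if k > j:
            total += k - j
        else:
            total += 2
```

25

k=3,j=2: 3>2, total = 0+1 = 1
k=3,j=3: not 3>3, total = 1+2 = 3
k=3,j=4: not 3>4, total = 3+2 = 5
k=4,j=2: 4>2, total = 5+2 = 7
k=4,j=3: 4>3, total = 7+1 = 8
k=4,j=4: not 4>4, total = 8+2 = 10
k=5,j=2: 5>2, total = 10+3 = 13
k=5,j=3: 5>3, total = 13+2 = 15
k=5,j=4: 5>4, total = 15+1 = 16
k=6,j=2: 6>2, total = 16+4 = 20
k=6,j=3: 6>3, total = 20+3 = 23
k=6,j=4: 6>4, total = 23+2 = 25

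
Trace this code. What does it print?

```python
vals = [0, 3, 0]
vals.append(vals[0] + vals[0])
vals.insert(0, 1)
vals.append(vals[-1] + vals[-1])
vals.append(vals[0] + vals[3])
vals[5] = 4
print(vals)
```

append vals[0]+vals[0] = 0+0 = 0 → [0, 3, 0, 0]
insert 1 at 0 → [1, 0, 3, 0, 0]
append vals[-1]+vals[-1] = 0+0 = 0 → [1, 0, 3, 0, 0, 0]
append vals[0]+vals[3] = 1+0 = 1 → [1, 0, 3, 0, 0, 0, 1]
vals[5] = 4 → [1, 0, 3, 0, 0, 4, 1]

[1, 0, 3, 0, 0, 4, 1]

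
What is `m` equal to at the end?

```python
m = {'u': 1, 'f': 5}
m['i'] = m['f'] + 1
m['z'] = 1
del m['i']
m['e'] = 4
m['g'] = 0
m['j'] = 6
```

m['i'] = m['f']+1 = 6 → {'u': 1, 'f': 5, 'i': 6}
m['z'] = 1 → {'u': 1, 'f': 5, 'i': 6, 'z': 1}
del 'i' → {'u': 1, 'f': 5, 'z': 1}
m['e'] = 4 → {'u': 1, 'f': 5, 'z': 1, 'e': 4}
m['g'] = 0 → {'u': 1, 'f': 5, 'z': 1, 'e': 4, 'g': 0}
m['j'] = 6 → {'u': 1, 'f': 5, 'z': 1, 'e': 4, 'g': 0, 'j': 6}

{'u': 1, 'f': 5, 'z': 1, 'e': 4, 'g': 0, 'j': 6}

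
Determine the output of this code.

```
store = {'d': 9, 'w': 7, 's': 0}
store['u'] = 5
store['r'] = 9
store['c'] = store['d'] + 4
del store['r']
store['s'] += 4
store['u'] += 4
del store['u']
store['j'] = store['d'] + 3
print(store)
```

{'d': 9, 'w': 7, 's': 4, 'c': 13, 'j': 12}

store['u'] = 5 → {'d': 9, 'w': 7, 's': 0, 'u': 5}
store['r'] = 9 → {'d': 9, 'w': 7, 's': 0, 'u': 5, 'r': 9}
store['c'] = store['d']+4 = 13 → {'d': 9, 'w': 7, 's': 0, 'u': 5, 'r': 9, 'c': 13}
del 'r' → {'d': 9, 'w': 7, 's': 0, 'u': 5, 'c': 13}
store['s'] = 0+4 = 4 → {'d': 9, 'w': 7, 's': 4, 'u': 5, 'c': 13}
store['u'] = 5+4 = 9 → {'d': 9, 'w': 7, 's': 4, 'u': 9, 'c': 13}
del 'u' → {'d': 9, 'w': 7, 's': 4, 'c': 13}
store['j'] = store['d']+3 = 12 → {'d': 9, 'w': 7, 's': 4, 'c': 13, 'j': 12}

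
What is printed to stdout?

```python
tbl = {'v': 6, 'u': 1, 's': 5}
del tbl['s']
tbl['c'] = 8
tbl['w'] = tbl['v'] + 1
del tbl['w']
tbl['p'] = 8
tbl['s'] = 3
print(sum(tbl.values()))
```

del 's' → {'v': 6, 'u': 1}
tbl['c'] = 8 → {'v': 6, 'u': 1, 'c': 8}
tbl['w'] = tbl['v']+1 = 7 → {'v': 6, 'u': 1, 'c': 8, 'w': 7}
del 'w' → {'v': 6, 'u': 1, 'c': 8}
tbl['p'] = 8 → {'v': 6, 'u': 1, 'c': 8, 'p': 8}
tbl['s'] = 3 → {'v': 6, 'u': 1, 'c': 8, 'p': 8, 's': 3}
sum of values = 26

26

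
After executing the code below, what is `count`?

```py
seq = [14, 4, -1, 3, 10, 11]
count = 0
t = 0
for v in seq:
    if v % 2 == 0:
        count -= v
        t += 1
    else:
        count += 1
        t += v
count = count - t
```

-41

v=14: even, count = 0-14 = -14; t=1
v=4: even, count = (-14)-4 = -18; t=2
v=-1: not even, count = (-18)+1 = -17; t=1
v=3: not even, count = (-17)+1 = -16; t=4
v=10: even, count = (-16)-10 = -26; t=5
v=11: not even, count = (-26)+1 = -25; t=16
count-t = (-25)-16 = -41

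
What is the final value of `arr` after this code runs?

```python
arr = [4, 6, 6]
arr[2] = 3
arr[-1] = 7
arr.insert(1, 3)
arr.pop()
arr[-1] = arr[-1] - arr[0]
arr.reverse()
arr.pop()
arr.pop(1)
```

[2]

arr[2] = 3 → [4, 6, 3]
arr[-1] = 7 → [4, 6, 7]
insert 3 at 1 → [4, 3, 6, 7]
pop() removes 7 → [4, 3, 6]
arr[-1] = arr[-1]-arr[0] = 6-4 = 2 → [4, 3, 2]
reverse → [2, 3, 4]
pop() removes 4 → [2, 3]
pop(1) removes 3 → [2]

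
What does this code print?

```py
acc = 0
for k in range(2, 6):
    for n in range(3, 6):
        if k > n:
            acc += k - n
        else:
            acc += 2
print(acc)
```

22

k=2,n=3: not 2>3, acc = 0+2 = 2
k=2,n=4: not 2>4, acc = 2+2 = 4
k=2,n=5: not 2>5, acc = 4+2 = 6
k=3,n=3: not 3>3, acc = 6+2 = 8
k=3,n=4: not 3>4, acc = 8+2 = 10
k=3,n=5: not 3>5, acc = 10+2 = 12
k=4,n=3: 4>3, acc = 12+1 = 13
k=4,n=4: not 4>4, acc = 13+2 = 15
k=4,n=5: not 4>5, acc = 15+2 = 17
k=5,n=3: 5>3, acc = 17+2 = 19
k=5,n=4: 5>4, acc = 19+1 = 20
k=5,n=5: not 5>5, acc = 20+2 = 22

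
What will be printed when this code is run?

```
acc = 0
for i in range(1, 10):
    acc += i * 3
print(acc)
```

i=1: acc = 0+1*3 = 3
i=2: acc = 3+2*3 = 9
i=3: acc = 9+3*3 = 18
i=4: acc = 18+4*3 = 30
i=5: acc = 30+5*3 = 45
i=6: acc = 45+6*3 = 63
i=7: acc = 63+7*3 = 84
i=8: acc = 84+8*3 = 108
i=9: acc = 108+9*3 = 135

135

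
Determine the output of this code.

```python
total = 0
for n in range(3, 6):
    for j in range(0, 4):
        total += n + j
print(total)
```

66

n=3,j=0: total = 0+3 = 3
n=3,j=1: total = 3+4 = 7
n=3,j=2: total = 7+5 = 12
n=3,j=3: total = 12+6 = 18
n=4,j=0: total = 18+4 = 22
n=4,j=1: total = 22+5 = 27
n=4,j=2: total = 27+6 = 33
n=4,j=3: total = 33+7 = 40
n=5,j=0: total = 40+5 = 45
n=5,j=1: total = 45+6 = 51
n=5,j=2: total = 51+7 = 58
n=5,j=3: total = 58+8 = 66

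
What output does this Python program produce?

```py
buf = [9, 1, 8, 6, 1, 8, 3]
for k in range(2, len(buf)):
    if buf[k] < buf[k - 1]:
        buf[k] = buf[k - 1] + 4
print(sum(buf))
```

k=2: 8>=1, unchanged → [9, 1, 8, 6, 1, 8, 3]
k=3: 6<8, buf[3] = 8+4 = 12 → [9, 1, 8, 12, 1, 8, 3]
k=4: 1<12, buf[4] = 12+4 = 16 → [9, 1, 8, 12, 16, 8, 3]
k=5: 8<16, buf[5] = 16+4 = 20 → [9, 1, 8, 12, 16, 20, 3]
k=6: 3<20, buf[6] = 20+4 = 24 → [9, 1, 8, 12, 16, 20, 24]
sum = 90

90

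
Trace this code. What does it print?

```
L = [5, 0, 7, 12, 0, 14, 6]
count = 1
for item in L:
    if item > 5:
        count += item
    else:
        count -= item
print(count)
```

item=5: not >5, count = 1-5 = -4
item=0: not >5, count = (-4)-0 = -4
item=7: >5, count = (-4)+7 = 3
item=12: >5, count = 3+12 = 15
item=0: not >5, count = 15-0 = 15
item=14: >5, count = 15+14 = 29
item=6: >5, count = 29+6 = 35

35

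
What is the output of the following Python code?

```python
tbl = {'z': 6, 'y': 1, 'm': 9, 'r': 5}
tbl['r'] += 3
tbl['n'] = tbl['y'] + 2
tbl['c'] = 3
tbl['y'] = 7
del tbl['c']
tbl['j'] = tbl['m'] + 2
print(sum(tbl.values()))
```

tbl['r'] = 5+3 = 8 → {'z': 6, 'y': 1, 'm': 9, 'r': 8}
tbl['n'] = tbl['y']+2 = 3 → {'z': 6, 'y': 1, 'm': 9, 'r': 8, 'n': 3}
tbl['c'] = 3 → {'z': 6, 'y': 1, 'm': 9, 'r': 8, 'n': 3, 'c': 3}
tbl['y'] = 7 → {'z': 6, 'y': 7, 'm': 9, 'r': 8, 'n': 3, 'c': 3}
del 'c' → {'z': 6, 'y': 7, 'm': 9, 'r': 8, 'n': 3}
tbl['j'] = tbl['m']+2 = 11 → {'z': 6, 'y': 7, 'm': 9, 'r': 8, 'n': 3, 'j': 11}
sum of values = 44

44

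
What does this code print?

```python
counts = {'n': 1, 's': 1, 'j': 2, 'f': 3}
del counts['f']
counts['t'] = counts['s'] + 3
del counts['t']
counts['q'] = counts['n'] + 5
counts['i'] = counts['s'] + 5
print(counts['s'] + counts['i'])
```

7

del 'f' → {'n': 1, 's': 1, 'j': 2}
counts['t'] = counts['s']+3 = 4 → {'n': 1, 's': 1, 'j': 2, 't': 4}
del 't' → {'n': 1, 's': 1, 'j': 2}
counts['q'] = counts['n']+5 = 6 → {'n': 1, 's': 1, 'j': 2, 'q': 6}
counts['i'] = counts['s']+5 = 6 → {'n': 1, 's': 1, 'j': 2, 'q': 6, 'i': 6}
counts['s']+counts['i'] = 1+6 = 7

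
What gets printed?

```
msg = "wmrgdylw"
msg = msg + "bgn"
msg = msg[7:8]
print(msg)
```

w

+ 'bgn' → 'wmrgdylwbgn'
slice [7:8] → 'w'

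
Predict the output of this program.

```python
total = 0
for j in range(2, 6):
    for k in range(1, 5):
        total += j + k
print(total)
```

96

j=2,k=1: total = 0+3 = 3
j=2,k=2: total = 3+4 = 7
j=2,k=3: total = 7+5 = 12
j=2,k=4: total = 12+6 = 18
j=3,k=1: total = 18+4 = 22
j=3,k=2: total = 22+5 = 27
j=3,k=3: total = 27+6 = 33
j=3,k=4: total = 33+7 = 40
j=4,k=1: total = 40+5 = 45
j=4,k=2: total = 45+6 = 51
j=4,k=3: total = 51+7 = 58
j=4,k=4: total = 58+8 = 66
j=5,k=1: total = 66+6 = 72
j=5,k=2: total = 72+7 = 79
j=5,k=3: total = 79+8 = 87
j=5,k=4: total = 87+9 = 96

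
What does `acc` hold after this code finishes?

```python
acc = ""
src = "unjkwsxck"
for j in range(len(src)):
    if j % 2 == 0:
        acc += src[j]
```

j=0: add 'u' → 'u'
j=1: skip
j=2: add 'j' → 'uj'
j=3: skip
j=4: add 'w' → 'ujw'
j=5: skip
j=6: add 'x' → 'ujwx'
j=7: skip
j=8: add 'k' → 'ujwxk'

'ujwxk'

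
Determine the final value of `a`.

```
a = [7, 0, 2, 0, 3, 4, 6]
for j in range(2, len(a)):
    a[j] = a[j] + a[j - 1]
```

[7, 0, 2, 2, 5, 9, 15]

j=2: a[2] = 2+0 = 2 → [7, 0, 2, 0, 3, 4, 6]
j=3: a[3] = 0+2 = 2 → [7, 0, 2, 2, 3, 4, 6]
j=4: a[4] = 3+2 = 5 → [7, 0, 2, 2, 5, 4, 6]
j=5: a[5] = 4+5 = 9 → [7, 0, 2, 2, 5, 9, 6]
j=6: a[6] = 6+9 = 15 → [7, 0, 2, 2, 5, 9, 15]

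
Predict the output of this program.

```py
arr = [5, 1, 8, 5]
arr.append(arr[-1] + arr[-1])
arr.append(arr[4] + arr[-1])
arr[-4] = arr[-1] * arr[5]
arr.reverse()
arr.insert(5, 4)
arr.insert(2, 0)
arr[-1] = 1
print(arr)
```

append arr[-1]+arr[-1] = 5+5 = 10 → [5, 1, 8, 5, 10]
append arr[4]+arr[-1] = 10+10 = 20 → [5, 1, 8, 5, 10, 20]
arr[-4] = arr[-1]*arr[5] = 20*20 = 400 → [5, 1, 400, 5, 10, 20]
reverse → [20, 10, 5, 400, 1, 5]
insert 4 at 5 → [20, 10, 5, 400, 1, 4, 5]
insert 0 at 2 → [20, 10, 0, 5, 400, 1, 4, 5]
arr[-1] = 1 → [20, 10, 0, 5, 400, 1, 4, 1]

[20, 10, 0, 5, 400, 1, 4, 1]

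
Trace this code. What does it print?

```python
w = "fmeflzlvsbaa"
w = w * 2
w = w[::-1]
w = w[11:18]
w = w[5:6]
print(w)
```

v

repeat ×2 → 'fmeflzlvsbaafmeflzlvsbaa'
reverse → 'aabsvlzlfemfaabsvlzlfemf'
slice [11:18] → 'faabsvl'
slice [5:6] → 'v'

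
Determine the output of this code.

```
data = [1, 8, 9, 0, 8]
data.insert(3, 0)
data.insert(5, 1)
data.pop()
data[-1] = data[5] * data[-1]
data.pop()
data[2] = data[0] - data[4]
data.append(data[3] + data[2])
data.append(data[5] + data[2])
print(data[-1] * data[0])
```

insert 0 at 3 → [1, 8, 9, 0, 0, 8]
insert 1 at 5 → [1, 8, 9, 0, 0, 1, 8]
pop() removes 8 → [1, 8, 9, 0, 0, 1]
data[-1] = data[5]*data[-1] = 1*1 = 1 → [1, 8, 9, 0, 0, 1]
pop() removes 1 → [1, 8, 9, 0, 0]
data[2] = data[0]-data[4] = 1-0 = 1 → [1, 8, 1, 0, 0]
append data[3]+data[2] = 0+1 = 1 → [1, 8, 1, 0, 0, 1]
append data[5]+data[2] = 1+1 = 2 → [1, 8, 1, 0, 0, 1, 2]
data[-1]*data[0] = 2*1 = 2

2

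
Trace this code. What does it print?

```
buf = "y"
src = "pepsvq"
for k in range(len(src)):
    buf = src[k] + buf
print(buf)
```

qvspepy

k=0: prepend 'p' → 'py'
k=1: prepend 'e' → 'epy'
k=2: prepend 'p' → 'pepy'
k=3: prepend 's' → 'spepy'
k=4: prepend 'v' → 'vspepy'
k=5: prepend 'q' → 'qvspepy'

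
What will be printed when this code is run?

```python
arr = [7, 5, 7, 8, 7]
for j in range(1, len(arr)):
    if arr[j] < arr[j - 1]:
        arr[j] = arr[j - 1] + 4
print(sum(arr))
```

j=1: 5<7, arr[1] = 7+4 = 11 → [7, 11, 7, 8, 7]
j=2: 7<11, arr[2] = 11+4 = 15 → [7, 11, 15, 8, 7]
j=3: 8<15, arr[3] = 15+4 = 19 → [7, 11, 15, 19, 7]
j=4: 7<19, arr[4] = 19+4 = 23 → [7, 11, 15, 19, 23]
sum = 75

75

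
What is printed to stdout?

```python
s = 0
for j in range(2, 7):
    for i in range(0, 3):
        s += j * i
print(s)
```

60

j=2,i=0: s = 0+0 = 0
j=2,i=1: s = 0+2 = 2
j=2,i=2: s = 2+4 = 6
j=3,i=0: s = 6+0 = 6
j=3,i=1: s = 6+3 = 9
j=3,i=2: s = 9+6 = 15
j=4,i=0: s = 15+0 = 15
j=4,i=1: s = 15+4 = 19
j=4,i=2: s = 19+8 = 27
j=5,i=0: s = 27+0 = 27
j=5,i=1: s = 27+5 = 32
j=5,i=2: s = 32+10 = 42
j=6,i=0: s = 42+0 = 42
j=6,i=1: s = 42+6 = 48
j=6,i=2: s = 48+12 = 60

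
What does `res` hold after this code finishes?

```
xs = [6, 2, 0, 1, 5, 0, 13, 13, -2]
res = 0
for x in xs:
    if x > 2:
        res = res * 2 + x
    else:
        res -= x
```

85

x=6: >2, res = 0*2+6 = 6
x=2: not >2, res = 6-2 = 4
x=0: not >2, res = 4-0 = 4
x=1: not >2, res = 4-1 = 3
x=5: >2, res = 3*2+5 = 11
x=0: not >2, res = 11-0 = 11
x=13: >2, res = 11*2+13 = 35
x=13: >2, res = 35*2+13 = 83
x=-2: not >2, res = 83-(-2) = 85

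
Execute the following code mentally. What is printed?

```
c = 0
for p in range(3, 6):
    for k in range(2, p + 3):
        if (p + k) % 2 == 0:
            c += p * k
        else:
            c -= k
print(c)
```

p=3,k=2: odd sum, c = 0-2 = -2
p=3,k=3: even sum, c = (-2)+9 = 7
p=3,k=4: odd sum, c = 7-4 = 3
p=3,k=5: even sum, c = 3+15 = 18
p=4,k=2: even sum, c = 18+8 = 26
p=4,k=3: odd sum, c = 26-3 = 23
p=4,k=4: even sum, c = 23+16 = 39
p=4,k=5: odd sum, c = 39-5 = 34
p=4,k=6: even sum, c = 34+24 = 58
p=5,k=2: odd sum, c = 58-2 = 56
p=5,k=3: even sum, c = 56+15 = 71
p=5,k=4: odd sum, c = 71-4 = 67
p=5,k=5: even sum, c = 67+25 = 92
p=5,k=6: odd sum, c = 92-6 = 86
p=5,k=7: even sum, c = 86+35 = 121

121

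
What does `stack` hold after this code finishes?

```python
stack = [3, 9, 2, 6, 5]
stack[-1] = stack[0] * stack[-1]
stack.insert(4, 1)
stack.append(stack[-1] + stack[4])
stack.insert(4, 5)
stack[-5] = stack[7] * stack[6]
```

[3, 9, 2, 240, 5, 1, 15, 16]

stack[-1] = stack[0]*stack[-1] = 3*5 = 15 → [3, 9, 2, 6, 15]
insert 1 at 4 → [3, 9, 2, 6, 1, 15]
append stack[-1]+stack[4] = 15+1 = 16 → [3, 9, 2, 6, 1, 15, 16]
insert 5 at 4 → [3, 9, 2, 6, 5, 1, 15, 16]
stack[-5] = stack[7]*stack[6] = 16*15 = 240 → [3, 9, 2, 240, 5, 1, 15, 16]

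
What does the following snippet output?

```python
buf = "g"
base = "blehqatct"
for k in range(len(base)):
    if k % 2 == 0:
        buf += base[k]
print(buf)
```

k=0: add 'b' → 'gb'
k=1: skip
k=2: add 'e' → 'gbe'
k=3: skip
k=4: add 'q' → 'gbeq'
k=5: skip
k=6: add 't' → 'gbeqt'
k=7: skip
k=8: add 't' → 'gbeqtt'

gbeqtt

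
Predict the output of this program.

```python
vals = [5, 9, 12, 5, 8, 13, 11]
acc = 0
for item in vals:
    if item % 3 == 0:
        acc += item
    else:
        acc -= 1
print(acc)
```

16

item=5: not %3==0, acc = 0-1 = -1
item=9: %3==0, acc = (-1)+9 = 8
item=12: %3==0, acc = 8+12 = 20
item=5: not %3==0, acc = 20-1 = 19
item=8: not %3==0, acc = 19-1 = 18
item=13: not %3==0, acc = 18-1 = 17
item=11: not %3==0, acc = 17-1 = 16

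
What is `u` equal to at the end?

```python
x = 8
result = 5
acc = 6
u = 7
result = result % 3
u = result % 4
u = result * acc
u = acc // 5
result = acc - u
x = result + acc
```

result = 5%3 = 2
u = 2%4 = 2
u = 2*6 = 12
u = 6//5 = 1
result = 6-1 = 5
x = 5+6 = 11

1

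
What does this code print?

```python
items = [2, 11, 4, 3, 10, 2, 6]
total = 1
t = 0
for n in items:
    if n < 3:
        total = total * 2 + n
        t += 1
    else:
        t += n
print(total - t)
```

n=2: <3, total = 1*2+2 = 4; t=1
n=11: not <3; t=12
n=4: not <3; t=16
n=3: not <3; t=19
n=10: not <3; t=29
n=2: <3, total = 4*2+2 = 10; t=30
n=6: not <3; t=36
total-t = 10-36 = -26

-26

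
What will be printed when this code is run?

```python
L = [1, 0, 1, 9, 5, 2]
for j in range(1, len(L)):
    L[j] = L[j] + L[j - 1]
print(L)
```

[1, 1, 2, 11, 16, 18]

j=1: L[1] = 0+1 = 1 → [1, 1, 1, 9, 5, 2]
j=2: L[2] = 1+1 = 2 → [1, 1, 2, 9, 5, 2]
j=3: L[3] = 9+2 = 11 → [1, 1, 2, 11, 5, 2]
j=4: L[4] = 5+11 = 16 → [1, 1, 2, 11, 16, 2]
j=5: L[5] = 2+16 = 18 → [1, 1, 2, 11, 16, 18]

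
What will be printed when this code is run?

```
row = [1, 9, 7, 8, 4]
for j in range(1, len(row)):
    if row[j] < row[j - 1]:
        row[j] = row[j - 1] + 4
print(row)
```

j=1: 9>=1, unchanged → [1, 9, 7, 8, 4]
j=2: 7<9, row[2] = 9+4 = 13 → [1, 9, 13, 8, 4]
j=3: 8<13, row[3] = 13+4 = 17 → [1, 9, 13, 17, 4]
j=4: 4<17, row[4] = 17+4 = 21 → [1, 9, 13, 17, 21]

[1, 9, 13, 17, 21]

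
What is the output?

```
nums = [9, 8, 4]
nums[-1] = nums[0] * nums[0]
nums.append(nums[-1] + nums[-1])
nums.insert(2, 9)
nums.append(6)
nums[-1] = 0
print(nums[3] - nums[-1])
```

nums[-1] = nums[0]*nums[0] = 9*9 = 81 → [9, 8, 81]
append nums[-1]+nums[-1] = 81+81 = 162 → [9, 8, 81, 162]
insert 9 at 2 → [9, 8, 9, 81, 162]
append 6 → [9, 8, 9, 81, 162, 6]
nums[-1] = 0 → [9, 8, 9, 81, 162, 0]
nums[3]-nums[-1] = 81-0 = 81

81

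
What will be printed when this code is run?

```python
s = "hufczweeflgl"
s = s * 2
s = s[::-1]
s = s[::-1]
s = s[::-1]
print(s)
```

repeat ×2 → 'hufczweeflglhufczweeflgl'
reverse → 'lglfeewzcfuhlglfeewzcfuh'
reverse → 'hufczweeflglhufczweeflgl'
reverse → 'lglfeewzcfuhlglfeewzcfuh'

lglfeewzcfuhlglfeewzcfuh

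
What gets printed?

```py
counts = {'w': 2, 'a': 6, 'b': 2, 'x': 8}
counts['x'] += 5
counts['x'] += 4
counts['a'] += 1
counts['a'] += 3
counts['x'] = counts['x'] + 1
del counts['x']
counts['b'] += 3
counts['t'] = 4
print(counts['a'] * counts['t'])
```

counts['x'] = 8+5 = 13 → {'w': 2, 'a': 6, 'b': 2, 'x': 13}
counts['x'] = 13+4 = 17 → {'w': 2, 'a': 6, 'b': 2, 'x': 17}
counts['a'] = 6+1 = 7 → {'w': 2, 'a': 7, 'b': 2, 'x': 17}
counts['a'] = 7+3 = 10 → {'w': 2, 'a': 10, 'b': 2, 'x': 17}
counts['x'] = counts['x']+1 = 18 → {'w': 2, 'a': 10, 'b': 2, 'x': 18}
del 'x' → {'w': 2, 'a': 10, 'b': 2}
counts['b'] = 2+3 = 5 → {'w': 2, 'a': 10, 'b': 5}
counts['t'] = 4 → {'w': 2, 'a': 10, 'b': 5, 't': 4}
counts['a']*counts['t'] = 10*4 = 40

40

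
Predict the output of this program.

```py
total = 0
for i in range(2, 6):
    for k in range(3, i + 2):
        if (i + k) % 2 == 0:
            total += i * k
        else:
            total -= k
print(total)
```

40

i=2,k=3: odd sum, total = 0-3 = -3
i=3,k=3: even sum, total = (-3)+9 = 6
i=3,k=4: odd sum, total = 6-4 = 2
i=4,k=3: odd sum, total = 2-3 = -1
i=4,k=4: even sum, total = (-1)+16 = 15
i=4,k=5: odd sum, total = 15-5 = 10
i=5,k=3: even sum, total = 10+15 = 25
i=5,k=4: odd sum, total = 25-4 = 21
i=5,k=5: even sum, total = 21+25 = 46
i=5,k=6: odd sum, total = 46-6 = 40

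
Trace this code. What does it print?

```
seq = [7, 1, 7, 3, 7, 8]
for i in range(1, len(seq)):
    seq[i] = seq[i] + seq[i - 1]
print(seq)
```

[7, 8, 15, 18, 25, 33]

i=1: seq[1] = 1+7 = 8 → [7, 8, 7, 3, 7, 8]
i=2: seq[2] = 7+8 = 15 → [7, 8, 15, 3, 7, 8]
i=3: seq[3] = 3+15 = 18 → [7, 8, 15, 18, 7, 8]
i=4: seq[4] = 7+18 = 25 → [7, 8, 15, 18, 25, 8]
i=5: seq[5] = 8+25 = 33 → [7, 8, 15, 18, 25, 33]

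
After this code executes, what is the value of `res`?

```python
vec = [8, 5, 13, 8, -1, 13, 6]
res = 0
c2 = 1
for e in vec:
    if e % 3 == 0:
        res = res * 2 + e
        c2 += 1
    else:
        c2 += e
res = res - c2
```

e=8: not %3==0; c2=9
e=5: not %3==0; c2=14
e=13: not %3==0; c2=27
e=8: not %3==0; c2=35
e=-1: not %3==0; c2=34
e=13: not %3==0; c2=47
e=6: %3==0, res = 0*2+6 = 6; c2=48
res-c2 = 6-48 = -42

-42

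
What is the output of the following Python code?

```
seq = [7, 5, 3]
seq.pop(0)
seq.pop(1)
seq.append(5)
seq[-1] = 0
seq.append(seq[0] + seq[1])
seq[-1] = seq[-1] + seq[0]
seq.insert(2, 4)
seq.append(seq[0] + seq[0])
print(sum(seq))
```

29

pop(0) removes 7 → [5, 3]
pop(1) removes 3 → [5]
append 5 → [5, 5]
seq[-1] = 0 → [5, 0]
append seq[0]+seq[1] = 5+0 = 5 → [5, 0, 5]
seq[-1] = seq[-1]+seq[0] = 5+5 = 10 → [5, 0, 10]
insert 4 at 2 → [5, 0, 4, 10]
append seq[0]+seq[0] = 5+5 = 10 → [5, 0, 4, 10, 10]
sum = 29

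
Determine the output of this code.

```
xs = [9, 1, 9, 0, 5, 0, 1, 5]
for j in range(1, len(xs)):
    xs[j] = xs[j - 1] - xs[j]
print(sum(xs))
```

-16

j=1: xs[1] = 9-1 = 8 → [9, 8, 9, 0, 5, 0, 1, 5]
j=2: xs[2] = 8-9 = -1 → [9, 8, -1, 0, 5, 0, 1, 5]
j=3: xs[3] = (-1)-0 = -1 → [9, 8, -1, -1, 5, 0, 1, 5]
j=4: xs[4] = (-1)-5 = -6 → [9, 8, -1, -1, -6, 0, 1, 5]
j=5: xs[5] = (-6)-0 = -6 → [9, 8, -1, -1, -6, -6, 1, 5]
j=6: xs[6] = (-6)-1 = -7 → [9, 8, -1, -1, -6, -6, -7, 5]
j=7: xs[7] = (-7)-5 = -12 → [9, 8, -1, -1, -6, -6, -7, -12]
sum = -16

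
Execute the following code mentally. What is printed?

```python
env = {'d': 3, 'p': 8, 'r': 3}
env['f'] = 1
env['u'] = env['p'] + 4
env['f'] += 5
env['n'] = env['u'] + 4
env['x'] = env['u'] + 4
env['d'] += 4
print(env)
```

env['f'] = 1 → {'d': 3, 'p': 8, 'r': 3, 'f': 1}
env['u'] = env['p']+4 = 12 → {'d': 3, 'p': 8, 'r': 3, 'f': 1, 'u': 12}
env['f'] = 1+5 = 6 → {'d': 3, 'p': 8, 'r': 3, 'f': 6, 'u': 12}
env['n'] = env['u']+4 = 16 → {'d': 3, 'p': 8, 'r': 3, 'f': 6, 'u': 12, 'n': 16}
env['x'] = env['u']+4 = 16 → {'d': 3, 'p': 8, 'r': 3, 'f': 6, 'u': 12, 'n': 16, 'x': 16}
env['d'] = 3+4 = 7 → {'d': 7, 'p': 8, 'r': 3, 'f': 6, 'u': 12, 'n': 16, 'x': 16}

{'d': 7, 'p': 8, 'r': 3, 'f': 6, 'u': 12, 'n': 16, 'x': 16}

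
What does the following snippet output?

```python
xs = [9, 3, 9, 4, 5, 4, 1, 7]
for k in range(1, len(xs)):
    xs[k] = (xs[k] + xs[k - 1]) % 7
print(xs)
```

k=1: xs[1] = (3+9)%7 = 5 → [9, 5, 9, 4, 5, 4, 1, 7]
k=2: xs[2] = (9+5)%7 = 0 → [9, 5, 0, 4, 5, 4, 1, 7]
k=3: xs[3] = (4+0)%7 = 4 → [9, 5, 0, 4, 5, 4, 1, 7]
k=4: xs[4] = (5+4)%7 = 2 → [9, 5, 0, 4, 2, 4, 1, 7]
k=5: xs[5] = (4+2)%7 = 6 → [9, 5, 0, 4, 2, 6, 1, 7]
k=6: xs[6] = (1+6)%7 = 0 → [9, 5, 0, 4, 2, 6, 0, 7]
k=7: xs[7] = (7+0)%7 = 0 → [9, 5, 0, 4, 2, 6, 0, 0]

[9, 5, 0, 4, 2, 6, 0, 0]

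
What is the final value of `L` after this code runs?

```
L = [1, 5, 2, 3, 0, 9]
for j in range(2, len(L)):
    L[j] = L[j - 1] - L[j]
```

j=2: L[2] = 5-2 = 3 → [1, 5, 3, 3, 0, 9]
j=3: L[3] = 3-3 = 0 → [1, 5, 3, 0, 0, 9]
j=4: L[4] = 0-0 = 0 → [1, 5, 3, 0, 0, 9]
j=5: L[5] = 0-9 = -9 → [1, 5, 3, 0, 0, -9]

[1, 5, 3, 0, 0, -9]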